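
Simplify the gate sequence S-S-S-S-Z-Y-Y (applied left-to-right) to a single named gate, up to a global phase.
Z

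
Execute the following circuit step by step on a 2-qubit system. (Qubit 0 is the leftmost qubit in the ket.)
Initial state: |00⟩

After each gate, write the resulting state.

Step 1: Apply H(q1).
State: 1/√2|00⟩ + 1/√2|01⟩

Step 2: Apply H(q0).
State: 1/2|00⟩ + 1/2|01⟩ + 1/2|10⟩ + 1/2|11⟩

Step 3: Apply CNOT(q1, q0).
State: 1/2|00⟩ + 1/2|01⟩ + 1/2|10⟩ + 1/2|11⟩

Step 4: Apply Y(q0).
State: -(1/2)i|00⟩ - (1/2)i|01⟩ + (1/2)i|10⟩ + (1/2)i|11⟩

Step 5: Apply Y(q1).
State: -1/2|00⟩ + 1/2|01⟩ + 1/2|10⟩ - 1/2|11⟩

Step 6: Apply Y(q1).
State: -(1/2)i|00⟩ - (1/2)i|01⟩ + (1/2)i|10⟩ + (1/2)i|11⟩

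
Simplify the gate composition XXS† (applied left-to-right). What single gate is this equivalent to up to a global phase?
S†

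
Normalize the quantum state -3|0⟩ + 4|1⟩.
-0.6|0⟩ + 0.8|1⟩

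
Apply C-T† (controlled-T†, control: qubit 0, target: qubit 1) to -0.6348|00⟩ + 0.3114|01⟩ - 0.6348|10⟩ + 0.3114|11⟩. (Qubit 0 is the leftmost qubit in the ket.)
-0.6348|00⟩ + 0.3114|01⟩ - 0.6348|10⟩ + (0.2202 - 0.2202i)|11⟩

C-T† leaves the control-|0⟩ kets |00⟩, |01⟩ unchanged and applies T† to qubit 1 on the control-|1⟩ pair (|10⟩, |11⟩).
T† = [[1, 0], [0, (1/√2 - (1/√2)i)]].
With a = amp(|10⟩) = -0.6348 and b = amp(|11⟩) = 0.3114:
new amp(|10⟩) = (1)·a = -0.6348
new amp(|11⟩) = (1/√2 - (1/√2)i)·b = (0.2202 - 0.2202i)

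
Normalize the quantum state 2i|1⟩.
i|1⟩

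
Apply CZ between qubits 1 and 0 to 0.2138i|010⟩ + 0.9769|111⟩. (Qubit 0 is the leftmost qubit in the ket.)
0.2138i|010⟩ - 0.9769|111⟩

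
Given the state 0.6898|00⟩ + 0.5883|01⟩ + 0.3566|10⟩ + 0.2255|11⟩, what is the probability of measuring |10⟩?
0.1272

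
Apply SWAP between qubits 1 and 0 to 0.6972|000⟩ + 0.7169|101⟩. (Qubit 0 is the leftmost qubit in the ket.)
0.6972|000⟩ + 0.7169|011⟩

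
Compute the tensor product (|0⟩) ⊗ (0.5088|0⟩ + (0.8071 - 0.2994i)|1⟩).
0.5088|00⟩ + (0.8071 - 0.2994i)|01⟩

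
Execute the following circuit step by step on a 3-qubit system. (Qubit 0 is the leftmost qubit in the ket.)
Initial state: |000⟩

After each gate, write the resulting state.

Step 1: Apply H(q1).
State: 1/√2|000⟩ + 1/√2|010⟩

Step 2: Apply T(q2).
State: 1/√2|000⟩ + 1/√2|010⟩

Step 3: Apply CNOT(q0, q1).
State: 1/√2|000⟩ + 1/√2|010⟩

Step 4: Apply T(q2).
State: 1/√2|000⟩ + 1/√2|010⟩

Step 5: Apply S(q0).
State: 1/√2|000⟩ + 1/√2|010⟩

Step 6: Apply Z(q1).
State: 1/√2|000⟩ - 1/√2|010⟩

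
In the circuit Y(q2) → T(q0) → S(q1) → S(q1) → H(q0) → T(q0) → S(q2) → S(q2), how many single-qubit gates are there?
8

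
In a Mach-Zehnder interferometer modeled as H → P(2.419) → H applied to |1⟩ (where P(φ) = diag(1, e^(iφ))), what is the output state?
(0.875 - 0.3307i)|0⟩ + (0.125 + 0.3307i)|1⟩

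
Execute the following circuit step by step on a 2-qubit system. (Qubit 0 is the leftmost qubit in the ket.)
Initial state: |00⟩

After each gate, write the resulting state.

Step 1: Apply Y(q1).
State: i|01⟩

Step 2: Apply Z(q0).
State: i|01⟩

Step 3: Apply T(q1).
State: (-1/√2 + (1/√2)i)|01⟩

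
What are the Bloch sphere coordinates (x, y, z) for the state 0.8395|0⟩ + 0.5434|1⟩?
(0.9124, 0, 0.4095)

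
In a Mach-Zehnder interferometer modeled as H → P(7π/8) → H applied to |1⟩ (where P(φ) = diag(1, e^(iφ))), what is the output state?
(0.9619 - 0.1913i)|0⟩ + (0.03806 + 0.1913i)|1⟩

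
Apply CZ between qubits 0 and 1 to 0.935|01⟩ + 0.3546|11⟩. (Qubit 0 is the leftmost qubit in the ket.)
0.935|01⟩ - 0.3546|11⟩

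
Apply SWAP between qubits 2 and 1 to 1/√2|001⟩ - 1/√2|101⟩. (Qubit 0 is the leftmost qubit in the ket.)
1/√2|010⟩ - 1/√2|110⟩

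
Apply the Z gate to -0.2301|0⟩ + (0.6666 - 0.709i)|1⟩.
-0.2301|0⟩ + (-0.6666 + 0.709i)|1⟩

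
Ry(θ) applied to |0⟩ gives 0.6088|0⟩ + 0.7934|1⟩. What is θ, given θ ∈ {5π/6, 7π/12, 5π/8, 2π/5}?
7π/12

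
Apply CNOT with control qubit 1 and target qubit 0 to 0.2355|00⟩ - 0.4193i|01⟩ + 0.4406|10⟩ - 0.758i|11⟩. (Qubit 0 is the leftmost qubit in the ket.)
0.2355|00⟩ - 0.758i|01⟩ + 0.4406|10⟩ - 0.4193i|11⟩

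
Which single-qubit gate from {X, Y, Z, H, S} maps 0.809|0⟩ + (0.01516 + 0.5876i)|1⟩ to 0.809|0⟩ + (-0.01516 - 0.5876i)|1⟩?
Z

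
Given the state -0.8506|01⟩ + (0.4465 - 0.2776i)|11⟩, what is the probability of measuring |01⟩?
0.7235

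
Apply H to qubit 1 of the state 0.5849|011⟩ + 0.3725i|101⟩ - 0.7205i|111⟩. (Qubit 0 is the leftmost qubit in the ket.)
0.4136|001⟩ - 0.4136|011⟩ - 0.2461i|101⟩ + 0.7729i|111⟩

H on qubit 1 mixes each pair of kets that differ only in qubit 1: amplitudes (a, b) of (|…0…⟩, |…1…⟩) become ((a + b)/√2, (a − b)/√2). Kets absent from the input have amplitude 0.
(|001⟩, |011⟩): (a, b) = (0, 0.5849) → (0.4136, -0.4136)
(|101⟩, |111⟩): (a, b) = (0.3725i, -0.7205i) → (-0.2461i, 0.7729i)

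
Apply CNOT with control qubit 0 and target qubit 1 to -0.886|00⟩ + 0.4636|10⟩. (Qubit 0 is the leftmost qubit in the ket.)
-0.886|00⟩ + 0.4636|11⟩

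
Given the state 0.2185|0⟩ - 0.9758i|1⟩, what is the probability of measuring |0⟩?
0.04774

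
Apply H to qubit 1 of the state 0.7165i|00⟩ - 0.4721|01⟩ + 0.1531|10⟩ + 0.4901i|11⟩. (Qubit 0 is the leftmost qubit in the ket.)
(-0.3338 + 0.5066i)|00⟩ + (0.3338 + 0.5066i)|01⟩ + (0.1083 + 0.3466i)|10⟩ + (0.1083 - 0.3466i)|11⟩

H on qubit 1 mixes each pair of kets that differ only in qubit 1: amplitudes (a, b) of (|…0…⟩, |…1…⟩) become ((a + b)/√2, (a − b)/√2). Kets absent from the input have amplitude 0.
(|00⟩, |01⟩): (a, b) = (0.7165i, -0.4721) → ((-0.3338 + 0.5066i), (0.3338 + 0.5066i))
(|10⟩, |11⟩): (a, b) = (0.1531, 0.4901i) → ((0.1083 + 0.3466i), (0.1083 - 0.3466i))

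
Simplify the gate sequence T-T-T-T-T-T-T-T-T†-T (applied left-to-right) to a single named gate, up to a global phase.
I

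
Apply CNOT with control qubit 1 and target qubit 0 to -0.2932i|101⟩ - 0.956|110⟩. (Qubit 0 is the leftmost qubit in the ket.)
-0.956|010⟩ - 0.2932i|101⟩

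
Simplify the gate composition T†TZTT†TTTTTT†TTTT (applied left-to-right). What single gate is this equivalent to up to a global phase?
Z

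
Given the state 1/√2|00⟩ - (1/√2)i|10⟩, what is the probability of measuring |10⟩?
1/2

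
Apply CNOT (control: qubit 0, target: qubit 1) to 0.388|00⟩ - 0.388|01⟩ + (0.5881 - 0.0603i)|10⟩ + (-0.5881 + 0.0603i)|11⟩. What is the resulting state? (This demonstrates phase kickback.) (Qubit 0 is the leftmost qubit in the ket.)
0.388|00⟩ - 0.388|01⟩ + (-0.5881 + 0.0603i)|10⟩ + (0.5881 - 0.0603i)|11⟩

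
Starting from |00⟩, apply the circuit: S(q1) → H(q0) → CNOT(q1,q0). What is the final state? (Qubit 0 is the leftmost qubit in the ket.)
1/√2|00⟩ + 1/√2|10⟩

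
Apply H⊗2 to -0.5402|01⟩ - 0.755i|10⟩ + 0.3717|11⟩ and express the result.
(-0.08425 - 0.3775i)|00⟩ + (0.08425 - 0.3775i)|01⟩ + (-0.456 + 0.3775i)|10⟩ + (0.456 + 0.3775i)|11⟩

H⊗2 gives amp(|y⟩) = (1/2) Σ_x (−1)^(x·y) amp(|x⟩), where x·y is the number of positions in which both x and y have a 1.
|00⟩: (-0.5402 - 0.755i + 0.3717)/2 = (-0.08425 - 0.3775i)
|01⟩: (0.5402 - 0.755i - 0.3717)/2 = (0.08425 - 0.3775i)
|10⟩: (-0.5402 + 0.755i - 0.3717)/2 = (-0.456 + 0.3775i)
|11⟩: (0.5402 + 0.755i + 0.3717)/2 = (0.456 + 0.3775i)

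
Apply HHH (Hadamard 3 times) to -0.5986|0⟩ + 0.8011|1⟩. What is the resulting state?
0.1432|0⟩ - 0.9897|1⟩

H² = I, so H^3 = H: a single Hadamard. With (a, b) = (-0.5986, 0.8011), H gives ((a + b)/√2, (a − b)/√2) = (0.1432, -0.9897).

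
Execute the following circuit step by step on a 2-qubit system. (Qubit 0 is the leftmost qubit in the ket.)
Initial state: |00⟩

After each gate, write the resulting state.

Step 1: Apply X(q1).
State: |01⟩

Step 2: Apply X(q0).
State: |11⟩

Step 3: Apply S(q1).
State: i|11⟩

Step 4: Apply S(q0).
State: -|11⟩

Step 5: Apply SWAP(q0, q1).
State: -|11⟩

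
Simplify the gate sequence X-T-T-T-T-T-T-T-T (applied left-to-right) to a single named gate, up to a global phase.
X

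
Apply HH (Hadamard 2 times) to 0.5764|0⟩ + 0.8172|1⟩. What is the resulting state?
0.5764|0⟩ + 0.8172|1⟩

H² = I, so an even number of Hadamards cancels: H^2 = I and the state is unchanged.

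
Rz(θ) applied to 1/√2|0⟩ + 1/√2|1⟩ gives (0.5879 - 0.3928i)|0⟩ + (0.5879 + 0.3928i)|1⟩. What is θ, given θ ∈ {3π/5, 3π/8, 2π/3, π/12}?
3π/8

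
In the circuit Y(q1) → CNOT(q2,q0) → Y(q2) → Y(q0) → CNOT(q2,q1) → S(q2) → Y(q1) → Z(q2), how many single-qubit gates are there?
6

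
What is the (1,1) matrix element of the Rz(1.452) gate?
(0.7478 + 0.6639i)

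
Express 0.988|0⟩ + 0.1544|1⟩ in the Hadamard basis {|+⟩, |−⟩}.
0.8078|+⟩ + 0.5894|−⟩

With |ψ⟩ = α|0⟩ + β|1⟩, the Hadamard-basis coefficients are ⟨+|ψ⟩ = (α + β)/√2 and ⟨−|ψ⟩ = (α − β)/√2.
Here α = 0.988, β = 0.1544: (α + β)/√2 = 0.8078, (α − β)/√2 = 0.5894.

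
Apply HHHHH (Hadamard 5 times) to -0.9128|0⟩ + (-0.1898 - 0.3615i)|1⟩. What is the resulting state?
(-0.7797 - 0.2556i)|0⟩ + (-0.5112 + 0.2556i)|1⟩

H² = I, so H^5 = H: a single Hadamard. With (a, b) = (-0.9128, (-0.1898 - 0.3615i)), H gives ((a + b)/√2, (a − b)/√2) = ((-0.7797 - 0.2556i), (-0.5112 + 0.2556i)).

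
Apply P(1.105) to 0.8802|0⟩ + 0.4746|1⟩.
0.8802|0⟩ + (0.2132 + 0.424i)|1⟩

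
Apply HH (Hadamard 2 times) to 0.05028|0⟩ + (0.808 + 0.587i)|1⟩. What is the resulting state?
0.05028|0⟩ + (0.808 + 0.587i)|1⟩

H² = I, so an even number of Hadamards cancels: H^2 = I and the state is unchanged.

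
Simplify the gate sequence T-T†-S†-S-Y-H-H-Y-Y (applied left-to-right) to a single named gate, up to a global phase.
Y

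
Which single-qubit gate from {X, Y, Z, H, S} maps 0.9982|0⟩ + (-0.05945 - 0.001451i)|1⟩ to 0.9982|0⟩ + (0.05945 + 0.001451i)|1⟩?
Z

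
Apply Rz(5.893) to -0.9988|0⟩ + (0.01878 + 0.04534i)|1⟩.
(0.9799 + 0.1936i)|0⟩ + (-0.02721 - 0.04084i)|1⟩

Rz(5.893) = [[e^(−iθ/2), 0], [0, e^(iθ/2)]] with e^(±iθ/2) = cos(θ/2) ± i·sin(θ/2); θ = 5.893, cos(θ/2) ≈ -0.98103, sin(θ/2) ≈ 0.193857.
With a = amp(|0⟩) = -0.9988 and b = amp(|1⟩) = (0.01878 + 0.04534i):
new amp(|0⟩) = (-0.98103 - 0.193857i)·a = (0.9799 + 0.1936i)
new amp(|1⟩) = (-0.98103 + 0.193857i)·b = (-0.02721 - 0.04084i)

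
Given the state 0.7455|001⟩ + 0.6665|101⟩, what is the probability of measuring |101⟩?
0.4442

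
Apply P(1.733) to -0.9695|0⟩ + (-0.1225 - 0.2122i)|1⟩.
-0.9695|0⟩ + (0.2292 - 0.08662i)|1⟩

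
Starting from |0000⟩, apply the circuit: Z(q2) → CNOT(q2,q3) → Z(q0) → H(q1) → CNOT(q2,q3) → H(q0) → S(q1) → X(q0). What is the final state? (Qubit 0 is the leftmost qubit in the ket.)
1/2|0000⟩ + (1/2)i|0100⟩ + 1/2|1000⟩ + (1/2)i|1100⟩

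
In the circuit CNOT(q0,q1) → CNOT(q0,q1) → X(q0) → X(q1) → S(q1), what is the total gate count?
5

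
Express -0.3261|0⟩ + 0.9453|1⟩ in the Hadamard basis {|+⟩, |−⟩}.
0.4378|+⟩ - 0.899|−⟩

With |ψ⟩ = α|0⟩ + β|1⟩, the Hadamard-basis coefficients are ⟨+|ψ⟩ = (α + β)/√2 and ⟨−|ψ⟩ = (α − β)/√2.
Here α = -0.3261, β = 0.9453: (α + β)/√2 = 0.4378, (α − β)/√2 = -0.899.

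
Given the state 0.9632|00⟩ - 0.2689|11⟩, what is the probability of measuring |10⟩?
0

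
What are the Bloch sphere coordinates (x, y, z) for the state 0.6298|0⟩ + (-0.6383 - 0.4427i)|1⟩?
(-0.804, -0.5576, -0.2068)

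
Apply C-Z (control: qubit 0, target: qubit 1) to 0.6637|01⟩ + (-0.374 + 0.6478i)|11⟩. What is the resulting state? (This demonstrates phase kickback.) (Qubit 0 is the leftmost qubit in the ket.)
0.6637|01⟩ + (0.374 - 0.6478i)|11⟩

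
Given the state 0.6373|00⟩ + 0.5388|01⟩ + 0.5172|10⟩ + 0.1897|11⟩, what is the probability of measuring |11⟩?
0.03599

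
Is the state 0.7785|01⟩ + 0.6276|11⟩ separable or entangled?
Separable

Writing the state as a|00⟩ + b|01⟩ + c|10⟩ + d|11⟩, it is a product state iff ad − bc = 0.
Here (a, b, c, d) = (0, 0.7785, 0, 0.6276): ad − bc = (0)(0.6276) − (0.7785)(0) = 0, so the state is separable.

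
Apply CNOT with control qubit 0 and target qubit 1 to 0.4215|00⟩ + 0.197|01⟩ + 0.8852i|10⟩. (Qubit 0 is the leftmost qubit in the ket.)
0.4215|00⟩ + 0.197|01⟩ + 0.8852i|11⟩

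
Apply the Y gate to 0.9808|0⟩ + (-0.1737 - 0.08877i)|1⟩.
(-0.08877 + 0.1737i)|0⟩ + 0.9808i|1⟩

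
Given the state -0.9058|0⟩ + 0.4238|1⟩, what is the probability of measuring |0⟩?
0.8205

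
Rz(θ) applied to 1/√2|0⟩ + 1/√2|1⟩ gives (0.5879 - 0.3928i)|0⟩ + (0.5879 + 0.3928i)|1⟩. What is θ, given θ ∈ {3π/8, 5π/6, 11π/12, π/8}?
3π/8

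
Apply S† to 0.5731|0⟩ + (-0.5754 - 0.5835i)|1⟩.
0.5731|0⟩ + (-0.5835 + 0.5754i)|1⟩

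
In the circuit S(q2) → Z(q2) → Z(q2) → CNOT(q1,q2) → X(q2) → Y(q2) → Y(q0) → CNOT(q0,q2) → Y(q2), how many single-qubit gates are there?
7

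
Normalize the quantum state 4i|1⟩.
i|1⟩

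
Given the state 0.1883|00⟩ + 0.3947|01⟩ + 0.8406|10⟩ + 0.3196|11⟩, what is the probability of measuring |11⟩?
0.1021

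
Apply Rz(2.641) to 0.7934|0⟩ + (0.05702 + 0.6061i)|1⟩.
(0.1965 - 0.7687i)|0⟩ + (-0.5731 + 0.2054i)|1⟩

Rz(2.641) = [[e^(−iθ/2), 0], [0, e^(iθ/2)]] with e^(±iθ/2) = cos(θ/2) ± i·sin(θ/2); θ = 2.641, cos(θ/2) ≈ 0.247691, sin(θ/2) ≈ 0.968839.
With a = amp(|0⟩) = 0.7934 and b = amp(|1⟩) = (0.05702 + 0.6061i):
new amp(|0⟩) = (0.247691 - 0.968839i)·a = (0.1965 - 0.7687i)
new amp(|1⟩) = (0.247691 + 0.968839i)·b = (-0.5731 + 0.2054i)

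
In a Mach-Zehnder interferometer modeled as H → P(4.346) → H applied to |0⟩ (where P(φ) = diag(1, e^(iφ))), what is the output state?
(0.3209 - 0.4668i)|0⟩ + (0.6791 + 0.4668i)|1⟩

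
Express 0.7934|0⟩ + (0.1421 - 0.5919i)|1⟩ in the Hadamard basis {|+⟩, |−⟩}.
(0.6615 - 0.4185i)|+⟩ + (0.4605 + 0.4185i)|−⟩

With |ψ⟩ = α|0⟩ + β|1⟩, the Hadamard-basis coefficients are ⟨+|ψ⟩ = (α + β)/√2 and ⟨−|ψ⟩ = (α − β)/√2.
Here α = 0.7934, β = (0.1421 - 0.5919i): (α + β)/√2 = (0.6615 - 0.4185i), (α − β)/√2 = (0.4605 + 0.4185i).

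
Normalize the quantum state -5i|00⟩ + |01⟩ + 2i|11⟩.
-0.9129i|00⟩ + 0.1826|01⟩ + 0.3651i|11⟩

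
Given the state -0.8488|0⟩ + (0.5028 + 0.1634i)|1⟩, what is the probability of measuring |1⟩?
0.2795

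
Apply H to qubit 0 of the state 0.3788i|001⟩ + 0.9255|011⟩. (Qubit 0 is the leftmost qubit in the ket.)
0.2679i|001⟩ + 0.6544|011⟩ + 0.2679i|101⟩ + 0.6544|111⟩

H on qubit 0 mixes each pair of kets that differ only in qubit 0: amplitudes (a, b) of (|…0…⟩, |…1…⟩) become ((a + b)/√2, (a − b)/√2). Kets absent from the input have amplitude 0.
(|001⟩, |101⟩): (a, b) = (0.3788i, 0) → (0.2679i, 0.2679i)
(|011⟩, |111⟩): (a, b) = (0.9255, 0) → (0.6544, 0.6544)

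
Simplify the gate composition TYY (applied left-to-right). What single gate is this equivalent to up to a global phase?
T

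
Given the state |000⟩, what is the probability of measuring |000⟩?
1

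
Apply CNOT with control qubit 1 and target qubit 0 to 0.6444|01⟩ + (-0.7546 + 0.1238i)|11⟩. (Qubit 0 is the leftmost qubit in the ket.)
(-0.7546 + 0.1238i)|01⟩ + 0.6444|11⟩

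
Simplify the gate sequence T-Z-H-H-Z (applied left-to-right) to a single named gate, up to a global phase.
T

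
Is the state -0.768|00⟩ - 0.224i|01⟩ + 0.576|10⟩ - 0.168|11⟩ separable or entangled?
Entangled

Writing the state as a|00⟩ + b|01⟩ + c|10⟩ + d|11⟩, it is a product state iff ad − bc = 0.
Here (a, b, c, d) = (-0.768, -0.224i, 0.576, -0.168): ad − bc = (-0.768)(-0.168) − (-0.224i)(0.576) = (0.129 + 0.129i) ≠ 0, so the state is entangled.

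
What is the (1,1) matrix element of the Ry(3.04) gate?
0.05077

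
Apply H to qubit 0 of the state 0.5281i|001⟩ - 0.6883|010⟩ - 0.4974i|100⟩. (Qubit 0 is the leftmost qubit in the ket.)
-0.3517i|000⟩ + 0.3734i|001⟩ - 0.4867|010⟩ + 0.3517i|100⟩ + 0.3734i|101⟩ - 0.4867|110⟩

H on qubit 0 mixes each pair of kets that differ only in qubit 0: amplitudes (a, b) of (|…0…⟩, |…1…⟩) become ((a + b)/√2, (a − b)/√2). Kets absent from the input have amplitude 0.
(|000⟩, |100⟩): (a, b) = (0, -0.4974i) → (-0.3517i, 0.3517i)
(|001⟩, |101⟩): (a, b) = (0.5281i, 0) → (0.3734i, 0.3734i)
(|010⟩, |110⟩): (a, b) = (-0.6883, 0) → (-0.4867, -0.4867)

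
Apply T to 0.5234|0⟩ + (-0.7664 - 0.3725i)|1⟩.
0.5234|0⟩ + (-0.2785 - 0.8053i)|1⟩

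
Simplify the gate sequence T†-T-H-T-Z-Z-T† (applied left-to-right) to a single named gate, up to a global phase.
H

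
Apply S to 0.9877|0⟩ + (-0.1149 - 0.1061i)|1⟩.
0.9877|0⟩ + (0.1061 - 0.1149i)|1⟩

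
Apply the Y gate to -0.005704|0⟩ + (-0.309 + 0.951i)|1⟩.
(0.951 + 0.309i)|0⟩ - 0.005704i|1⟩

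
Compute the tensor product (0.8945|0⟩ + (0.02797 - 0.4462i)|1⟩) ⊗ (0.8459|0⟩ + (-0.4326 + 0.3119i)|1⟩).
0.7567|00⟩ + (-0.387 + 0.279i)|01⟩ + (0.02366 - 0.3774i)|10⟩ + (0.1271 + 0.2017i)|11⟩

amp(|b₁b₂…⟩) = product of the factor amplitudes for bits b₁, b₂, …; only kets whose every factor amplitude is nonzero survive.
|00⟩: (0.8945)(0.8459) = 0.7567
|01⟩: (0.8945)(-0.4326 + 0.3119i) = (-0.387 + 0.279i)
|10⟩: (0.02797 - 0.4462i)(0.8459) = (0.02366 - 0.3774i)
|11⟩: (0.02797 - 0.4462i)(-0.4326 + 0.3119i) = (0.1271 + 0.2017i)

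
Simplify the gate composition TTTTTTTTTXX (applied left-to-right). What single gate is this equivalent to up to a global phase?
T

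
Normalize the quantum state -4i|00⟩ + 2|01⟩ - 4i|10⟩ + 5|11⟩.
-0.5121i|00⟩ + 0.2561|01⟩ - 0.5121i|10⟩ + 0.6402|11⟩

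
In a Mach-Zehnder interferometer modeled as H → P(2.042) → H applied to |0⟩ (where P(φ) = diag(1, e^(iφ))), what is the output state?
(0.273 + 0.4455i)|0⟩ + (0.727 - 0.4455i)|1⟩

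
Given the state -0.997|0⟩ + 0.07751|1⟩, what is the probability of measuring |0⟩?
0.994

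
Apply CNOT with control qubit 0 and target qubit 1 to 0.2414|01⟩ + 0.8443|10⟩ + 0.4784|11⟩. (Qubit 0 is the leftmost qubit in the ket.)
0.2414|01⟩ + 0.4784|10⟩ + 0.8443|11⟩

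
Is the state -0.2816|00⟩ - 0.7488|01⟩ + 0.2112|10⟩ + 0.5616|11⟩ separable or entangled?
Separable

Writing the state as a|00⟩ + b|01⟩ + c|10⟩ + d|11⟩, it is a product state iff ad − bc = 0.
Here (a, b, c, d) = (-0.2816, -0.7488, 0.2112, 0.5616): ad − bc = (-0.2816)(0.5616) − (-0.7488)(0.2112) = 0, so the state is separable.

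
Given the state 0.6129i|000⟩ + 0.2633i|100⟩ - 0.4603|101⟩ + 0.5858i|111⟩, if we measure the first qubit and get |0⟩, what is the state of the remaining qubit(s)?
i|00⟩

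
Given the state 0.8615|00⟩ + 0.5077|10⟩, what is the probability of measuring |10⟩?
0.2578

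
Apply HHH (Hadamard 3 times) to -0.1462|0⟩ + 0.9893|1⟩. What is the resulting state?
0.5962|0⟩ - 0.8029|1⟩

H² = I, so H^3 = H: a single Hadamard. With (a, b) = (-0.1462, 0.9893), H gives ((a + b)/√2, (a − b)/√2) = (0.5962, -0.8029).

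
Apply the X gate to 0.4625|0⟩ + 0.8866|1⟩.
0.8866|0⟩ + 0.4625|1⟩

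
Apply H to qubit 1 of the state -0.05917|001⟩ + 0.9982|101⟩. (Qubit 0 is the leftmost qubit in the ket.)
-0.04184|001⟩ - 0.04184|011⟩ + 0.7058|101⟩ + 0.7058|111⟩

H on qubit 1 mixes each pair of kets that differ only in qubit 1: amplitudes (a, b) of (|…0…⟩, |…1…⟩) become ((a + b)/√2, (a − b)/√2). Kets absent from the input have amplitude 0.
(|001⟩, |011⟩): (a, b) = (-0.05917, 0) → (-0.04184, -0.04184)
(|101⟩, |111⟩): (a, b) = (0.9982, 0) → (0.7058, 0.7058)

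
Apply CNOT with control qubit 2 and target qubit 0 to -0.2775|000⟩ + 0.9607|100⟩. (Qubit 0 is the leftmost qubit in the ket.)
-0.2775|000⟩ + 0.9607|100⟩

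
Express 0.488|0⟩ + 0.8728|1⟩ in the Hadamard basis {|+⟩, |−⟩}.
0.9622|+⟩ - 0.2721|−⟩

With |ψ⟩ = α|0⟩ + β|1⟩, the Hadamard-basis coefficients are ⟨+|ψ⟩ = (α + β)/√2 and ⟨−|ψ⟩ = (α − β)/√2.
Here α = 0.488, β = 0.8728: (α + β)/√2 = 0.9622, (α − β)/√2 = -0.2721.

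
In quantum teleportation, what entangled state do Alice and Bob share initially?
Bell state |Φ+⟩ = (|00⟩ + |11⟩)/√2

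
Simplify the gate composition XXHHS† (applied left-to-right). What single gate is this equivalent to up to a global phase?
S†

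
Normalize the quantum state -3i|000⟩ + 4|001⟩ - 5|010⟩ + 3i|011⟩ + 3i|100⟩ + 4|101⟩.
-0.3273i|000⟩ + 0.4364|001⟩ - 0.5455|010⟩ + 0.3273i|011⟩ + 0.3273i|100⟩ + 0.4364|101⟩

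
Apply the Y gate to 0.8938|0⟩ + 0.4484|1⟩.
-0.4484i|0⟩ + 0.8938i|1⟩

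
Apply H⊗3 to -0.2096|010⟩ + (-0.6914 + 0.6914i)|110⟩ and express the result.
(-0.3186 + 0.2444i)|000⟩ + (-0.3186 + 0.2444i)|001⟩ + (0.3186 - 0.2444i)|010⟩ + (0.3186 - 0.2444i)|011⟩ + (0.1703 - 0.2444i)|100⟩ + (0.1703 - 0.2444i)|101⟩ + (-0.1703 + 0.2444i)|110⟩ + (-0.1703 + 0.2444i)|111⟩

H⊗3 gives amp(|y⟩) = (1/2√2) Σ_x (−1)^(x·y) amp(|x⟩), where x·y is the number of positions in which both x and y have a 1.
|000⟩: (-0.2096 + (-0.6914 + 0.6914i))/(2√2) = (-0.3186 + 0.2444i)
|001⟩: (-0.2096 + (-0.6914 + 0.6914i))/(2√2) = (-0.3186 + 0.2444i)
|010⟩: (0.2096 - (-0.6914 + 0.6914i))/(2√2) = (0.3186 - 0.2444i)
|011⟩: (0.2096 - (-0.6914 + 0.6914i))/(2√2) = (0.3186 - 0.2444i)
|100⟩: (-0.2096 - (-0.6914 + 0.6914i))/(2√2) = (0.1703 - 0.2444i)
|101⟩: (-0.2096 - (-0.6914 + 0.6914i))/(2√2) = (0.1703 - 0.2444i)
|110⟩: (0.2096 + (-0.6914 + 0.6914i))/(2√2) = (-0.1703 + 0.2444i)
|111⟩: (0.2096 + (-0.6914 + 0.6914i))/(2√2) = (-0.1703 + 0.2444i)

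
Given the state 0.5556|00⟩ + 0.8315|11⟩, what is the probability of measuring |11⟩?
0.6914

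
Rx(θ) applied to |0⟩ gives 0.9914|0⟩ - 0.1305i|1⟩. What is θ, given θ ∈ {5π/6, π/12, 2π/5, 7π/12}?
π/12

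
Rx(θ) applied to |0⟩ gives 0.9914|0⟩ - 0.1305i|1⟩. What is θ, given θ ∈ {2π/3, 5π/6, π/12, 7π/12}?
π/12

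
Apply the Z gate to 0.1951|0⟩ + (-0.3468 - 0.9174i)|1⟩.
0.1951|0⟩ + (0.3468 + 0.9174i)|1⟩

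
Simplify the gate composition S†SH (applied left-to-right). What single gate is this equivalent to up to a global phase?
H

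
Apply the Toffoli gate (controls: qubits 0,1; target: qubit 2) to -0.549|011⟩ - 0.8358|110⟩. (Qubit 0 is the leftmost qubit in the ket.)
-0.549|011⟩ - 0.8358|111⟩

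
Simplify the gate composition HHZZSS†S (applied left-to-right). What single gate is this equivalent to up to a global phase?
S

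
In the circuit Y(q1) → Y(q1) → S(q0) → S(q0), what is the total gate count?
4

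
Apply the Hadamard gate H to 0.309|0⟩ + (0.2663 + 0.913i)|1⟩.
(0.4068 + 0.6456i)|0⟩ + (0.03019 - 0.6456i)|1⟩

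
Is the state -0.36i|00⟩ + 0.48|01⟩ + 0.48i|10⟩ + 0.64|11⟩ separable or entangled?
Entangled

Writing the state as a|00⟩ + b|01⟩ + c|10⟩ + d|11⟩, it is a product state iff ad − bc = 0.
Here (a, b, c, d) = (-0.36i, 0.48, 0.48i, 0.64): ad − bc = (-0.36i)(0.64) − (0.48)(0.48i) = -0.4608i ≠ 0, so the state is entangled.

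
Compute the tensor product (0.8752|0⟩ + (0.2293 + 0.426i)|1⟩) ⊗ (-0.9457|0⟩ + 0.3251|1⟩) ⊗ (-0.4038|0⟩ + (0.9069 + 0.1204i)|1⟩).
0.3342|000⟩ + (-0.7506 - 0.09965i)|001⟩ - 0.1149|010⟩ + (0.258 + 0.03426i)|011⟩ + (0.08756 + 0.1627i)|100⟩ + (-0.1482 - 0.3915i)|101⟩ + (-0.0301 - 0.05592i)|110⟩ + (0.05093 + 0.1346i)|111⟩

amp(|b₁b₂…⟩) = product of the factor amplitudes for bits b₁, b₂, …; only kets whose every factor amplitude is nonzero survive.
|000⟩: (0.8752)(-0.9457)(-0.4038) = 0.3342
|001⟩: (0.8752)(-0.9457)(0.9069 + 0.1204i) = (-0.7506 - 0.09965i)
|010⟩: (0.8752)(0.3251)(-0.4038) = -0.1149
|011⟩: (0.8752)(0.3251)(0.9069 + 0.1204i) = (0.258 + 0.03426i)
|100⟩: (0.2293 + 0.426i)(-0.9457)(-0.4038) = (0.08756 + 0.1627i)
|101⟩: (0.2293 + 0.426i)(-0.9457)(0.9069 + 0.1204i) = (-0.1482 - 0.3915i)
|110⟩: (0.2293 + 0.426i)(0.3251)(-0.4038) = (-0.0301 - 0.05592i)
|111⟩: (0.2293 + 0.426i)(0.3251)(0.9069 + 0.1204i) = (0.05093 + 0.1346i)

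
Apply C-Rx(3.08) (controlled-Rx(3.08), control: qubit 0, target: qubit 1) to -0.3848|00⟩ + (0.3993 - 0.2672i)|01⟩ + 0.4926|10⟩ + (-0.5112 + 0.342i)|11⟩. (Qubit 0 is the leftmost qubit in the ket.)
-0.3848|00⟩ + (0.3993 - 0.2672i)|01⟩ + (0.357 + 0.511i)|10⟩ + (-0.01574 - 0.4818i)|11⟩

C-Rx(3.08) leaves the control-|0⟩ kets |00⟩, |01⟩ unchanged and applies Rx(3.08) to qubit 1 on the control-|1⟩ pair (|10⟩, |11⟩).
Rx(3.08) = [[cos(θ/2), −i·sin(θ/2)], [−i·sin(θ/2), cos(θ/2)]]; θ = 3.08, cos(θ/2) ≈ 0.0307915, sin(θ/2) ≈ 0.999526.
With a = amp(|10⟩) = 0.4926 and b = amp(|11⟩) = (-0.5112 + 0.342i):
new amp(|10⟩) = (0.0307915)·a + (-0.999526i)·b = (0.357 + 0.511i)
new amp(|11⟩) = (-0.999526i)·a + (0.0307915)·b = (-0.01574 - 0.4818i)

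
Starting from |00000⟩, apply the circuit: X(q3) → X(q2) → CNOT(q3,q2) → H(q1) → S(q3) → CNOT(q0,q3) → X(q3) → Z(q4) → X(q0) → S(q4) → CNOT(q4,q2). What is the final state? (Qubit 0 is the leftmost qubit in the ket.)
(1/√2)i|10000⟩ + (1/√2)i|11000⟩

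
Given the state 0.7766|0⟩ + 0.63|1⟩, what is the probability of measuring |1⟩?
0.3969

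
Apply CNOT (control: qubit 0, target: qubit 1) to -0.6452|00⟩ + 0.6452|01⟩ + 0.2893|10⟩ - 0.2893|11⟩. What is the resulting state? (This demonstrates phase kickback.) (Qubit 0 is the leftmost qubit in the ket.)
-0.6452|00⟩ + 0.6452|01⟩ - 0.2893|10⟩ + 0.2893|11⟩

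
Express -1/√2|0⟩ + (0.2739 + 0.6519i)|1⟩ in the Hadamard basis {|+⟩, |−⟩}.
(-0.3063 + 0.461i)|+⟩ + (-0.6937 - 0.461i)|−⟩

With |ψ⟩ = α|0⟩ + β|1⟩, the Hadamard-basis coefficients are ⟨+|ψ⟩ = (α + β)/√2 and ⟨−|ψ⟩ = (α − β)/√2.
Here α = -1/√2, β = (0.2739 + 0.6519i): (α + β)/√2 = (-0.3063 + 0.461i), (α − β)/√2 = (-0.6937 - 0.461i).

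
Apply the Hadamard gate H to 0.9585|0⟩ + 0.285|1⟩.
0.8793|0⟩ + 0.4762|1⟩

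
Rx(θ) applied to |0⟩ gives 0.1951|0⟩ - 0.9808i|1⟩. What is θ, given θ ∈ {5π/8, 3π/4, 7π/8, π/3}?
7π/8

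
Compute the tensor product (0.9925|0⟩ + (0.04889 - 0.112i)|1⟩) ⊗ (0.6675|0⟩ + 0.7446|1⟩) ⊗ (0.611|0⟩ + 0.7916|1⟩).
0.4048|000⟩ + 0.5244|001⟩ + 0.4515|010⟩ + 0.585|011⟩ + (0.01994 - 0.04568i)|100⟩ + (0.02583 - 0.05918i)|101⟩ + (0.02224 - 0.05095i)|110⟩ + (0.02882 - 0.06602i)|111⟩

amp(|b₁b₂…⟩) = product of the factor amplitudes for bits b₁, b₂, …; only kets whose every factor amplitude is nonzero survive.
|000⟩: (0.9925)(0.6675)(0.611) = 0.4048
|001⟩: (0.9925)(0.6675)(0.7916) = 0.5244
|010⟩: (0.9925)(0.7446)(0.611) = 0.4515
|011⟩: (0.9925)(0.7446)(0.7916) = 0.585
|100⟩: (0.04889 - 0.112i)(0.6675)(0.611) = (0.01994 - 0.04568i)
|101⟩: (0.04889 - 0.112i)(0.6675)(0.7916) = (0.02583 - 0.05918i)
|110⟩: (0.04889 - 0.112i)(0.7446)(0.611) = (0.02224 - 0.05095i)
|111⟩: (0.04889 - 0.112i)(0.7446)(0.7916) = (0.02882 - 0.06602i)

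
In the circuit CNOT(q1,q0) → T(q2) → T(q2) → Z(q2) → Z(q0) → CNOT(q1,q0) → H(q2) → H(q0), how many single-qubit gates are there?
6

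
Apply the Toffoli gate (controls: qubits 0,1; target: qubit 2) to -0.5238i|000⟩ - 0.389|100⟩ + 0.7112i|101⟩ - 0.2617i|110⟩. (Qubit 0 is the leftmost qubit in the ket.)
-0.5238i|000⟩ - 0.389|100⟩ + 0.7112i|101⟩ - 0.2617i|111⟩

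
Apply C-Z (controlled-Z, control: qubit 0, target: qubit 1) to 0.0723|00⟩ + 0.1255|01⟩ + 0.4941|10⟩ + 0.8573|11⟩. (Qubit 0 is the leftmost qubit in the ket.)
0.0723|00⟩ + 0.1255|01⟩ + 0.4941|10⟩ - 0.8573|11⟩

C-Z leaves the control-|0⟩ kets |00⟩, |01⟩ unchanged and applies Z to qubit 1 on the control-|1⟩ pair (|10⟩, |11⟩).
Z = [[1, 0], [0, -1]].
With a = amp(|10⟩) = 0.4941 and b = amp(|11⟩) = 0.8573:
new amp(|10⟩) = (1)·a = 0.4941
new amp(|11⟩) = (-1)·b = -0.8573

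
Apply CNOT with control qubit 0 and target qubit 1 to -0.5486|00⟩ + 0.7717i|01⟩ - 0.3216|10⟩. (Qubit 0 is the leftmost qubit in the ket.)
-0.5486|00⟩ + 0.7717i|01⟩ - 0.3216|11⟩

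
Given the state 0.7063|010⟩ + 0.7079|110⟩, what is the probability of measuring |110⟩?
0.5011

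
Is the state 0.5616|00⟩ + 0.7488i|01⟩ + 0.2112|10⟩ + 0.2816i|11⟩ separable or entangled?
Separable

Writing the state as a|00⟩ + b|01⟩ + c|10⟩ + d|11⟩, it is a product state iff ad − bc = 0.
Here (a, b, c, d) = (0.5616, 0.7488i, 0.2112, 0.2816i): ad − bc = (0.5616)(0.2816i) − (0.7488i)(0.2112) = 0, so the state is separable.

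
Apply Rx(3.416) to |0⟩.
-0.1368|0⟩ - 0.9906i|1⟩

Rx(3.416) = [[cos(θ/2), −i·sin(θ/2)], [−i·sin(θ/2), cos(θ/2)]]; θ = 3.416, cos(θ/2) ≈ -0.136774, sin(θ/2) ≈ 0.990602.
With a = amp(|0⟩) = 1 and b = amp(|1⟩) = 0:
new amp(|0⟩) = (-0.136774)·a + (-0.990602i)·b = -0.1368
new amp(|1⟩) = (-0.990602i)·a + (-0.136774)·b = -0.9906i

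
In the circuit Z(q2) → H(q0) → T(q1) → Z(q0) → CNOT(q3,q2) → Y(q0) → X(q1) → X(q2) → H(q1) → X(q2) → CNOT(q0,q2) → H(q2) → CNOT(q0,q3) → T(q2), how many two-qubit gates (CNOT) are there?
3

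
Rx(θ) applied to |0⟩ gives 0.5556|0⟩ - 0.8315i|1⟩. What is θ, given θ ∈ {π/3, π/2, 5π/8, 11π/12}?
5π/8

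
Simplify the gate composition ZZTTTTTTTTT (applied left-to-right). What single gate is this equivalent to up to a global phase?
T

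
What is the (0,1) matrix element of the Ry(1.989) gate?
-0.8385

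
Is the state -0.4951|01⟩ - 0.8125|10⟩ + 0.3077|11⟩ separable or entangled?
Entangled

Writing the state as a|00⟩ + b|01⟩ + c|10⟩ + d|11⟩, it is a product state iff ad − bc = 0.
Here (a, b, c, d) = (0, -0.4951, -0.8125, 0.3077): ad − bc = (0)(0.3077) − (-0.4951)(-0.8125) = -0.4023 ≠ 0, so the state is entangled.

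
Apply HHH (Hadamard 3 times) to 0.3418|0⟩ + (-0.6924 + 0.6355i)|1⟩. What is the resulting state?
(-0.2479 + 0.4494i)|0⟩ + (0.7313 - 0.4494i)|1⟩

H² = I, so H^3 = H: a single Hadamard. With (a, b) = (0.3418, (-0.6924 + 0.6355i)), H gives ((a + b)/√2, (a − b)/√2) = ((-0.2479 + 0.4494i), (0.7313 - 0.4494i)).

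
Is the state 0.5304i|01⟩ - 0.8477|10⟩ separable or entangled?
Entangled

Writing the state as a|00⟩ + b|01⟩ + c|10⟩ + d|11⟩, it is a product state iff ad − bc = 0.
Here (a, b, c, d) = (0, 0.5304i, -0.8477, 0): ad − bc = (0)(0) − (0.5304i)(-0.8477) = 0.4496i ≠ 0, so the state is entangled.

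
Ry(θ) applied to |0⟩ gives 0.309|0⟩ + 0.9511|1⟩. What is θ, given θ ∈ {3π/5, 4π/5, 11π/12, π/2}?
4π/5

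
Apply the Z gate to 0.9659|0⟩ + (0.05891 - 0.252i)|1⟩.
0.9659|0⟩ + (-0.05891 + 0.252i)|1⟩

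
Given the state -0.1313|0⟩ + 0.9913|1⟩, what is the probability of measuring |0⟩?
0.01724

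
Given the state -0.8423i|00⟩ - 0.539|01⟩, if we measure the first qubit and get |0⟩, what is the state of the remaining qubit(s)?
-0.8423i|0⟩ - 0.539|1⟩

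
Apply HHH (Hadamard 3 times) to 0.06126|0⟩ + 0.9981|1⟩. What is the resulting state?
0.7491|0⟩ - 0.6624|1⟩

H² = I, so H^3 = H: a single Hadamard. With (a, b) = (0.06126, 0.9981), H gives ((a + b)/√2, (a − b)/√2) = (0.7491, -0.6624).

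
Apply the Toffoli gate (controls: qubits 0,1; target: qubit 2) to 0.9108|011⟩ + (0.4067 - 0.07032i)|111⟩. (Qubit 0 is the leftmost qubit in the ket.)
0.9108|011⟩ + (0.4067 - 0.07032i)|110⟩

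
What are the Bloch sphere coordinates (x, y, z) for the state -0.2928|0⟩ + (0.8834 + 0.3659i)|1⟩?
(-0.5173, -0.2143, -0.8285)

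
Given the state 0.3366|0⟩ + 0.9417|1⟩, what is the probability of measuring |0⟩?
0.1133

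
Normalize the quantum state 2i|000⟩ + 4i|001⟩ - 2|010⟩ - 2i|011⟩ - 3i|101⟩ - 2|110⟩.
0.3123i|000⟩ + 0.6247i|001⟩ - 0.3123|010⟩ - 0.3123i|011⟩ - 0.4685i|101⟩ - 0.3123|110⟩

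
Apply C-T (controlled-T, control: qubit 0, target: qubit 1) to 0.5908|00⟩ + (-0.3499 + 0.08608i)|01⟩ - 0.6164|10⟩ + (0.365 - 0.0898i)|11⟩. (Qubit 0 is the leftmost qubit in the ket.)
0.5908|00⟩ + (-0.3499 + 0.08608i)|01⟩ - 0.6164|10⟩ + (0.3216 + 0.1946i)|11⟩

C-T leaves the control-|0⟩ kets |00⟩, |01⟩ unchanged and applies T to qubit 1 on the control-|1⟩ pair (|10⟩, |11⟩).
T = [[1, 0], [0, (1/√2 + (1/√2)i)]].
With a = amp(|10⟩) = -0.6164 and b = amp(|11⟩) = (0.365 - 0.0898i):
new amp(|10⟩) = (1)·a = -0.6164
new amp(|11⟩) = (1/√2 + (1/√2)i)·b = (0.3216 + 0.1946i)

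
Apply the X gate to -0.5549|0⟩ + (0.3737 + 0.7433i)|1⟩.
(0.3737 + 0.7433i)|0⟩ - 0.5549|1⟩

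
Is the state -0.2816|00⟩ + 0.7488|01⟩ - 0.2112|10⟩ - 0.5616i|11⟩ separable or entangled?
Entangled

Writing the state as a|00⟩ + b|01⟩ + c|10⟩ + d|11⟩, it is a product state iff ad − bc = 0.
Here (a, b, c, d) = (-0.2816, 0.7488, -0.2112, -0.5616i): ad − bc = (-0.2816)(-0.5616i) − (0.7488)(-0.2112) = (0.1581 + 0.1581i) ≠ 0, so the state is entangled.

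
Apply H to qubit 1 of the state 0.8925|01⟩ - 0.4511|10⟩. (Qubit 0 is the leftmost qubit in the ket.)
0.6311|00⟩ - 0.6311|01⟩ - 0.319|10⟩ - 0.319|11⟩

H on qubit 1 mixes each pair of kets that differ only in qubit 1: amplitudes (a, b) of (|…0…⟩, |…1…⟩) become ((a + b)/√2, (a − b)/√2). Kets absent from the input have amplitude 0.
(|00⟩, |01⟩): (a, b) = (0, 0.8925) → (0.6311, -0.6311)
(|10⟩, |11⟩): (a, b) = (-0.4511, 0) → (-0.319, -0.319)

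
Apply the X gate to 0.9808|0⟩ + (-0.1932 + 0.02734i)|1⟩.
(-0.1932 + 0.02734i)|0⟩ + 0.9808|1⟩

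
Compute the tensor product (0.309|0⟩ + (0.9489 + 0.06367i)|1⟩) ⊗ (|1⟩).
0.309|01⟩ + (0.9489 + 0.06367i)|11⟩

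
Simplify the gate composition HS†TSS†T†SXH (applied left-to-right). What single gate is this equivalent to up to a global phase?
Z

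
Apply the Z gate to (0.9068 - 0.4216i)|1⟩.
(-0.9068 + 0.4216i)|1⟩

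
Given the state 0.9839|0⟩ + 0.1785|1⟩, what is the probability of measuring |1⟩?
0.03186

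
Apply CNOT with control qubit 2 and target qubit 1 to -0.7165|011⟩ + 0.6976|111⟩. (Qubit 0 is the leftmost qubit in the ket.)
-0.7165|001⟩ + 0.6976|101⟩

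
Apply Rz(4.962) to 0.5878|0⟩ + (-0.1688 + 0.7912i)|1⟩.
(-0.4641 - 0.3607i)|0⟩ + (-0.3522 - 0.7283i)|1⟩

Rz(4.962) = [[e^(−iθ/2), 0], [0, e^(iθ/2)]] with e^(±iθ/2) = cos(θ/2) ± i·sin(θ/2); θ = 4.962, cos(θ/2) ≈ -0.789629, sin(θ/2) ≈ 0.613585.
With a = amp(|0⟩) = 0.5878 and b = amp(|1⟩) = (-0.1688 + 0.7912i):
new amp(|0⟩) = (-0.789629 - 0.613585i)·a = (-0.4641 - 0.3607i)
new amp(|1⟩) = (-0.789629 + 0.613585i)·b = (-0.3522 - 0.7283i)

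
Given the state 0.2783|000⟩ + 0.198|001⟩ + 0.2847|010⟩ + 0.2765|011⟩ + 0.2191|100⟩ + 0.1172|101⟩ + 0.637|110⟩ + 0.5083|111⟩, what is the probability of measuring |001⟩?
0.0392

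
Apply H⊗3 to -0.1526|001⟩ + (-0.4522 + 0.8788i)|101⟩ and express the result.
(-0.2138 + 0.3107i)|000⟩ + (0.2138 - 0.3107i)|001⟩ + (-0.2138 + 0.3107i)|010⟩ + (0.2138 - 0.3107i)|011⟩ + (0.1059 - 0.3107i)|100⟩ + (-0.1059 + 0.3107i)|101⟩ + (0.1059 - 0.3107i)|110⟩ + (-0.1059 + 0.3107i)|111⟩

H⊗3 gives amp(|y⟩) = (1/2√2) Σ_x (−1)^(x·y) amp(|x⟩), where x·y is the number of positions in which both x and y have a 1.
|000⟩: (-0.1526 + (-0.4522 + 0.8788i))/(2√2) = (-0.2138 + 0.3107i)
|001⟩: (0.1526 - (-0.4522 + 0.8788i))/(2√2) = (0.2138 - 0.3107i)
|010⟩: (-0.1526 + (-0.4522 + 0.8788i))/(2√2) = (-0.2138 + 0.3107i)
|011⟩: (0.1526 - (-0.4522 + 0.8788i))/(2√2) = (0.2138 - 0.3107i)
|100⟩: (-0.1526 - (-0.4522 + 0.8788i))/(2√2) = (0.1059 - 0.3107i)
|101⟩: (0.1526 + (-0.4522 + 0.8788i))/(2√2) = (-0.1059 + 0.3107i)
|110⟩: (-0.1526 - (-0.4522 + 0.8788i))/(2√2) = (0.1059 - 0.3107i)
|111⟩: (0.1526 + (-0.4522 + 0.8788i))/(2√2) = (-0.1059 + 0.3107i)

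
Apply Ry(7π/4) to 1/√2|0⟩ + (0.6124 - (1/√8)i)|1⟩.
(-0.8876 + 0.1353i)|0⟩ + (-0.2952 + 0.3266i)|1⟩

Ry(7π/4) = [[cos(θ/2), −sin(θ/2)], [sin(θ/2), cos(θ/2)]]; θ = 7π/4, cos(θ/2) ≈ -0.92388, sin(θ/2) ≈ 0.382683.
With a = amp(|0⟩) = 1/√2 and b = amp(|1⟩) = (0.6124 - (1/√8)i):
new amp(|0⟩) = (-0.92388)·a + (-0.382683)·b = (-0.8876 + 0.1353i)
new amp(|1⟩) = (0.382683)·a + (-0.92388)·b = (-0.2952 + 0.3266i)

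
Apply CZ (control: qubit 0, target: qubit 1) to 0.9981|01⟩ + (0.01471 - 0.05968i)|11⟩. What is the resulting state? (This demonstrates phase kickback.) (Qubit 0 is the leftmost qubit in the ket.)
0.9981|01⟩ + (-0.01471 + 0.05968i)|11⟩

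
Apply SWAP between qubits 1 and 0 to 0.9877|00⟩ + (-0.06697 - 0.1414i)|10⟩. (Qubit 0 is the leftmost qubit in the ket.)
0.9877|00⟩ + (-0.06697 - 0.1414i)|01⟩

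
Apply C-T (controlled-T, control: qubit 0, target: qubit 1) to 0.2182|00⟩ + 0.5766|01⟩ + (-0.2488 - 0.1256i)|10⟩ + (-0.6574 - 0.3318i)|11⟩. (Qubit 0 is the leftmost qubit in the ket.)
0.2182|00⟩ + 0.5766|01⟩ + (-0.2488 - 0.1256i)|10⟩ + (-0.2302 - 0.6995i)|11⟩

C-T leaves the control-|0⟩ kets |00⟩, |01⟩ unchanged and applies T to qubit 1 on the control-|1⟩ pair (|10⟩, |11⟩).
T = [[1, 0], [0, (1/√2 + (1/√2)i)]].
With a = amp(|10⟩) = (-0.2488 - 0.1256i) and b = amp(|11⟩) = (-0.6574 - 0.3318i):
new amp(|10⟩) = (1)·a = (-0.2488 - 0.1256i)
new amp(|11⟩) = (1/√2 + (1/√2)i)·b = (-0.2302 - 0.6995i)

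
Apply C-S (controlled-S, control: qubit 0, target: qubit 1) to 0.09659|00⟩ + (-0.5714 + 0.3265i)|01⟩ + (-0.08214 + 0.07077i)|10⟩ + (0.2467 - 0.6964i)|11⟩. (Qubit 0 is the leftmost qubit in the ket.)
0.09659|00⟩ + (-0.5714 + 0.3265i)|01⟩ + (-0.08214 + 0.07077i)|10⟩ + (0.6964 + 0.2467i)|11⟩

C-S leaves the control-|0⟩ kets |00⟩, |01⟩ unchanged and applies S to qubit 1 on the control-|1⟩ pair (|10⟩, |11⟩).
S = [[1, 0], [0, i]].
With a = amp(|10⟩) = (-0.08214 + 0.07077i) and b = amp(|11⟩) = (0.2467 - 0.6964i):
new amp(|10⟩) = (1)·a = (-0.08214 + 0.07077i)
new amp(|11⟩) = (i)·b = (0.6964 + 0.2467i)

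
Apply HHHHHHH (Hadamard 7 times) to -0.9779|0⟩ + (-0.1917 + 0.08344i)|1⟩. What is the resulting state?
(-0.827 + 0.059i)|0⟩ + (-0.5559 - 0.059i)|1⟩

H² = I, so H^7 = H: a single Hadamard. With (a, b) = (-0.9779, (-0.1917 + 0.08344i)), H gives ((a + b)/√2, (a − b)/√2) = ((-0.827 + 0.059i), (-0.5559 - 0.059i)).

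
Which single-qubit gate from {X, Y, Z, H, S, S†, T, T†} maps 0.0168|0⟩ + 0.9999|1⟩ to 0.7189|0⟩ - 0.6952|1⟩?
H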